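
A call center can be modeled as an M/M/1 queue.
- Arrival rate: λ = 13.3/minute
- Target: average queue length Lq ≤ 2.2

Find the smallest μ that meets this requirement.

For M/M/1: Lq = λ²/(μ(μ-λ))
Need Lq ≤ 2.2, i.e. μ(μ-λ) ≥ λ²/2.2
μ² - 13.3μ - 176.89/2.2 ≥ 0  →  μ² - 13.3μ - 80.40455 ≥ 0
Quadratic formula (positive root): μ = [λ + √(λ² + 4×80.40455)]/2
Discriminant: 176.89 + 4×80.40455 = 498.5082, √498.5082 = 22.327297
μ ≥ (13.3 + 22.327297)/2 = 17.8136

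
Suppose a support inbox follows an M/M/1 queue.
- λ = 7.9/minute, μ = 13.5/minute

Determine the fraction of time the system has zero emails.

ρ = λ/μ = 7.9/13.5 = 0.5852
P(0) = 1 - ρ = 1 - 0.5852 = 0.4148
The server is idle 41.48% of the time.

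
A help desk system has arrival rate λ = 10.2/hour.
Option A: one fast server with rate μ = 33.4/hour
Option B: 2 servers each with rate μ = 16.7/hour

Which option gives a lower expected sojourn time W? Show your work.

Option A: single server μ = 33.4 (M/M/1)
  ρ_A = 10.2/33.4 = 0.3054
  W_A = 1/(μ-λ) = 1/(33.4-10.2) = 1/23.20 = 0.04310

Option B: 2 servers μ = 16.7 (M/M/2)
  ρ_B = λ/(cμ) = 10.2/(2×16.7) = 0.3054
  Offered load a = λ/μ = cρ = 10.2/16.7 = 0.6108
  P₀ = [ Σₙ₌₀^1 aⁿ/n! + a^2/(2!(1-ρ)) ]⁻¹
  Σ = a^0/0! + a^1/1! = 1.0000 + 0.6108 = 1.6108
  a^2/(2!(1-ρ)) = 0.37305/(2 × 0.69461) = 0.2685
  P₀ = 1/(1.6108 + 0.2685) = 0.5321
  Lq = P₀·a^2·ρ / (2!(1-ρ)²) = 0.53211 × 0.37305 × 0.30539 / (2 × 0.48248) = 0.06282
  Wq_B = Lq/λ = 0.06282/10.2 = 0.006159
  W_B = Wq_B + 1/μ = 0.006159 + 0.05988 = 0.06604

Since W_A = 0.04310 < W_B = 0.06604, Option A (single fast server) has the shorter time in system.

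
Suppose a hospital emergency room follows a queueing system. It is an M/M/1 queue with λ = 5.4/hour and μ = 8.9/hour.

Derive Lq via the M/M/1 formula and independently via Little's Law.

Method 1 (direct): Lq = λ²/(μ(μ-λ)) = 29.16/(8.9 × 3.50) = 0.9361

Method 2 (Little's Law):
W = 1/(μ-λ) = 1/3.50 = 0.28571
Wq = W - 1/μ = 0.28571 - 0.11236 = 0.17335
Lq = λWq = 5.4 × 0.17335 = 0.9361 ✔ (matches Method 1)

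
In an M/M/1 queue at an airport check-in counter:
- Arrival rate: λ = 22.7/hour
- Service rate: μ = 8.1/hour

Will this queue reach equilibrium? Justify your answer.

Stability requires ρ = λ/(cμ) < 1
ρ = 22.7/(1 × 8.1) = 22.7/8.10 = 2.8025
Since 2.8025 ≥ 1, the system is UNSTABLE.
Queue grows without bound. Need μ > λ = 22.7.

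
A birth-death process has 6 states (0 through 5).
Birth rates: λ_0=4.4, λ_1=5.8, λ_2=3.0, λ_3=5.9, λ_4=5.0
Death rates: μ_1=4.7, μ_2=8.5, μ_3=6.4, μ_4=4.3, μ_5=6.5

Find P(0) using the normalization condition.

Ratios P(n)/P(0) = (λ₀···λₙ₋₁)/(μ₁···μₙ):
P(1)/P(0) = (4.4)/(4.7) = 0.9362
P(2)/P(0) = (4.4×5.8)/(4.7×8.5) = 0.6388
P(3)/P(0) = (4.4×5.8×3.0)/(4.7×8.5×6.4) = 0.2994
P(4)/P(0) = (4.4×5.8×3.0×5.9)/(4.7×8.5×6.4×4.3) = 0.4109
P(5)/P(0) = (4.4×5.8×3.0×5.9×5.0)/(4.7×8.5×6.4×4.3×6.5) = 0.3160

Normalization: ∑ P(n) = 1
P(0) × (1.0000 + 0.9362 + 0.6388 + 0.2994 + 0.4109 + 0.3160) = 1
P(0) × 3.6013 = 1
P(0) = 1/3.6013 = 0.2777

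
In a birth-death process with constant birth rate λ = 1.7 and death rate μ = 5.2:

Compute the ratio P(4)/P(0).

For constant rates: P(n)/P(0) = (λ/μ)^n
P(4)/P(0) = (1.7/5.2)^4 = 0.3269^4 = 0.01142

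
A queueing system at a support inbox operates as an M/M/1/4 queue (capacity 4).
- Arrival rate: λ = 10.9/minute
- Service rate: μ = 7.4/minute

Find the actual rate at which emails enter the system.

ρ = λ/μ = 10.9/7.4 = 1.47297
P₀ = (1-ρ)/(1-ρ^(K+1)) = (1-1.47297)/(1-1.47297^5) = -0.4730/-5.9338 = 0.07971
P_K = P₀×ρ^K = 0.07971 × 1.47297^4 = 0.07971 × 4.7073 = 0.3752
λ_eff = λ(1-P_K) = 10.9 × (1 - 0.37521) = 10.9 × 0.62479 = 6.8102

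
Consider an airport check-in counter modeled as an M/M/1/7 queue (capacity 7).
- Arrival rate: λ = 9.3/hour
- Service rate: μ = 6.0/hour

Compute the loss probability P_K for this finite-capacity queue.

ρ = λ/μ = 9.3/6.0 = 1.5500
P₀ = (1-ρ)/(1-ρ^(K+1)) = (1-1.5500)/(1-1.5500^8) = -0.5500/-32.3161 = 0.01702
P_K = P₀×ρ^K = 0.01702 × 1.5500^7 = 0.01702 × 21.4942 = 0.3658
Blocking probability = 36.58%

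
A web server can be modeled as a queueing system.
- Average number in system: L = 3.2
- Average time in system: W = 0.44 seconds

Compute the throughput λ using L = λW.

Little's Law: L = λW, so λ = L/W
λ = 3.2/0.44 = 7.2727 requests/second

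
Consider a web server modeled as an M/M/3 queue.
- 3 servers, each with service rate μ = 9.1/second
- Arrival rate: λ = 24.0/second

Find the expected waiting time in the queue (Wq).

Traffic intensity: ρ = λ/(cμ) = 24.0/(3×9.1) = 0.8791
Since ρ = 0.8791 < 1, system is stable.
Offered load a = λ/μ = cρ = 24.0/9.1 = 2.6374
P₀ = [ Σₙ₌₀^2 aⁿ/n! + a^3/(3!(1-ρ)) ]⁻¹
Σ = a^0/0! + a^1/1! + a^2/2! = 1.0000 + 2.6374 + 3.4778 = 7.1152
a^3/(3!(1-ρ)) = 18.34465/(6 × 0.1208791) = 25.2934
P₀ = 1/(7.1152 + 25.2934) = 0.03086
Lq = P₀·a^3·ρ / (3!(1-ρ)²) = 0.0308560 × 18.3447 × 0.879121 / (6 × 0.0146118) = 5.6760
Wq = Lq/λ = 5.6760/24.0 = 0.2365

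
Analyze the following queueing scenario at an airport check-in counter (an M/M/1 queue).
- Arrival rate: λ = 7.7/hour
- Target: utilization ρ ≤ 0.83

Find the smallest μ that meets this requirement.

ρ = λ/μ, so μ = λ/ρ
μ ≥ 7.7/0.83 = 9.2771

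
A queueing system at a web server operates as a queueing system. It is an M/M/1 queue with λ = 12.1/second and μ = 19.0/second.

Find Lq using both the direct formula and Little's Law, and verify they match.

Method 1 (direct): Lq = λ²/(μ(μ-λ)) = 146.41/(19.0 × 6.90) = 1.1168

Method 2 (Little's Law):
W = 1/(μ-λ) = 1/6.90 = 0.14493
Wq = W - 1/μ = 0.14493 - 0.052632 = 0.09230
Lq = λWq = 12.1 × 0.09230 = 1.1168 ✔ (matches Method 1)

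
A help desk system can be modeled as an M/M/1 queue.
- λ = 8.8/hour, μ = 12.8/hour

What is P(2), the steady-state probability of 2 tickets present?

ρ = λ/μ = 8.8/12.8 = 0.6875
P(n) = (1-ρ)ρⁿ
P(2) = (1-0.6875) × 0.6875^2
P(2) = 0.3125 × 0.4727
P(2) = 0.1477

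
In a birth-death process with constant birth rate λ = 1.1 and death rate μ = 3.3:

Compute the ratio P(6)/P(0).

For constant rates: P(n)/P(0) = (λ/μ)^n
P(6)/P(0) = (1.1/3.3)^6 = 0.33333^6 = 0.001372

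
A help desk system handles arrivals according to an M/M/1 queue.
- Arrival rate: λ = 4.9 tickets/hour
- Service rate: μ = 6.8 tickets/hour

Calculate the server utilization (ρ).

Server utilization: ρ = λ/μ
ρ = 4.9/6.8 = 0.7206
The server is busy 72.06% of the time.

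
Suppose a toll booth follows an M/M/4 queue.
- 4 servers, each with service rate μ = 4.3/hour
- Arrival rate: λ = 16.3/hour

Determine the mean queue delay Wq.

Traffic intensity: ρ = λ/(cμ) = 16.3/(4×4.3) = 0.9477
Since ρ = 0.9477 < 1, system is stable.
Offered load a = λ/μ = cρ = 16.3/4.3 = 3.7907
P₀ = [ Σₙ₌₀^3 aⁿ/n! + a^4/(4!(1-ρ)) ]⁻¹
Σ = a^0/0! + a^1/1! + a^2/2! + a^3/3! = 1.0000 + 3.7907 + 7.1847 + 9.0783 = 21.0537
a^4/(4!(1-ρ)) = 206.4793/(24 × 0.05232558) = 164.4187
P₀ = 1/(21.0537 + 164.4187) = 0.005392
Lq = P₀·a^4·ρ / (4!(1-ρ)²) = 0.00539164 × 206.4793 × 0.947674 / (24 × 0.00273797) = 16.0552
Wq = Lq/λ = 16.0552/16.3 = 0.9850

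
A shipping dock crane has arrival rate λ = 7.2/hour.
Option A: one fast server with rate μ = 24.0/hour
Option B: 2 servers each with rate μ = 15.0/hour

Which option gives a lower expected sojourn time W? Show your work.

Option A: single server μ = 24.0 (M/M/1)
  ρ_A = 7.2/24.0 = 0.3000
  W_A = 1/(μ-λ) = 1/(24.0-7.2) = 1/16.80 = 0.05952

Option B: 2 servers μ = 15.0 (M/M/2)
  ρ_B = λ/(cμ) = 7.2/(2×15.0) = 0.2400
  Offered load a = λ/μ = cρ = 7.2/15.0 = 0.4800
  P₀ = [ Σₙ₌₀^1 aⁿ/n! + a^2/(2!(1-ρ)) ]⁻¹
  Σ = a^0/0! + a^1/1! = 1.0000 + 0.4800 = 1.4800
  a^2/(2!(1-ρ)) = 0.2304/(2 × 0.7600) = 0.1516
  P₀ = 1/(1.4800 + 0.1516) = 0.6129
  Lq = P₀·a^2·ρ / (2!(1-ρ)²) = 0.6129 × 0.2304 × 0.2400 / (2 × 0.5776) = 0.02934
  Wq_B = Lq/λ = 0.02934/7.2 = 0.004075
  W_B = Wq_B + 1/μ = 0.004075 + 0.06667 = 0.07074

Since W_A = 0.05952 < W_B = 0.07074, Option A (single fast server) has the shorter time in system.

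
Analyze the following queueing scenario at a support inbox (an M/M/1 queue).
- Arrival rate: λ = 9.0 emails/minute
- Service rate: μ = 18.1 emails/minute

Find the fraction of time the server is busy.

Server utilization: ρ = λ/μ
ρ = 9.0/18.1 = 0.4972
The server is busy 49.72% of the time.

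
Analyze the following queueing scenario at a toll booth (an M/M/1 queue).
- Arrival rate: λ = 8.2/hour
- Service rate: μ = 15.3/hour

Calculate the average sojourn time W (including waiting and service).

First, compute utilization: ρ = λ/μ = 8.2/15.3 = 0.5359
For M/M/1: W = 1/(μ-λ)
W = 1/(15.3-8.2) = 1/7.10
W = 0.1408 hours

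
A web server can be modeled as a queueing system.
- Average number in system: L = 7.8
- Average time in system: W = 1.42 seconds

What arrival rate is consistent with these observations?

Little's Law: L = λW, so λ = L/W
λ = 7.8/1.42 = 5.4930 requests/second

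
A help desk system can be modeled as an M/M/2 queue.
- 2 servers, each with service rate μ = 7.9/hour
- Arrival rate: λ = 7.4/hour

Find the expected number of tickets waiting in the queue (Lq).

Traffic intensity: ρ = λ/(cμ) = 7.4/(2×7.9) = 0.4684
Since ρ = 0.4684 < 1, system is stable.
Offered load a = λ/μ = cρ = 7.4/7.9 = 0.9367
P₀ = [ Σₙ₌₀^1 aⁿ/n! + a^2/(2!(1-ρ)) ]⁻¹
Σ = a^0/0! + a^1/1! = 1.0000 + 0.9367 = 1.9367
a^2/(2!(1-ρ)) = 0.8774/(2 × 0.5316) = 0.8252
P₀ = 1/(1.9367 + 0.8252) = 0.3621
Lq = P₀·a^2·ρ / (2!(1-ρ)²) = 0.36207 × 0.87742 × 0.46835 / (2 × 0.28265) = 0.2632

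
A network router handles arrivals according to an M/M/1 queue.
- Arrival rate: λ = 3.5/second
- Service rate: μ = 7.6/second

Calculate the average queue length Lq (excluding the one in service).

ρ = λ/μ = 3.5/7.6 = 0.4605
For M/M/1: Lq = λ²/(μ(μ-λ))
Lq = 12.25/(7.6 × 4.10)
Lq = 0.3931 packets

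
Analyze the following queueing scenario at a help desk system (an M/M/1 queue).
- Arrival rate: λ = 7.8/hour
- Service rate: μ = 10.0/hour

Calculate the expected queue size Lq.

ρ = λ/μ = 7.8/10.0 = 0.7800
For M/M/1: Lq = λ²/(μ(μ-λ))
Lq = 60.84/(10.0 × 2.20)
Lq = 2.7655 tickets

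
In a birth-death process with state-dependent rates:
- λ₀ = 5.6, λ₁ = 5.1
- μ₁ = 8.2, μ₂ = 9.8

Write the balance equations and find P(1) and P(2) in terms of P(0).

Balance equations:
State 0: λ₀P₀ = μ₁P₁ → P₁ = (λ₀/μ₁)P₀ = (5.6/8.2)P₀ = 0.6829P₀
State 1: P₂ = (λ₀λ₁)/(μ₁μ₂)P₀ = (5.6×5.1)/(8.2×9.8)P₀ = 0.3554P₀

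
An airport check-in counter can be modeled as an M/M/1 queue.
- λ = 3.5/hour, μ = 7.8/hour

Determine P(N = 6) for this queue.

ρ = λ/μ = 3.5/7.8 = 0.44872
P(n) = (1-ρ)ρⁿ
P(6) = (1-0.44872) × 0.44872^6
P(6) = 0.5513 × 0.008163
P(6) = 0.004500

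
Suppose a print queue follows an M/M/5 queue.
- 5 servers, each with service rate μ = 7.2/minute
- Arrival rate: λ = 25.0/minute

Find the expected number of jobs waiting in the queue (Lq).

Traffic intensity: ρ = λ/(cμ) = 25.0/(5×7.2) = 0.6944
Since ρ = 0.6944 < 1, system is stable.
Offered load a = λ/μ = cρ = 25.0/7.2 = 3.4722
P₀ = [ Σₙ₌₀^4 aⁿ/n! + a^5/(5!(1-ρ)) ]⁻¹
Σ = a^0/0! + a^1/1! + a^2/2! + a^3/3! + a^4/4! = 1.0000 + 3.4722 + 6.0282 + 6.9770 + 6.0565 = 23.5339
a^5/(5!(1-ρ)) = 504.7049/(120 × 0.305556) = 13.7647
P₀ = 1/(23.5339 + 13.7647) = 0.02681
Lq = P₀·a^5·ρ / (5!(1-ρ)²) = 0.02681 × 504.7049 × 0.6944 / (120 × 0.09336) = 0.8387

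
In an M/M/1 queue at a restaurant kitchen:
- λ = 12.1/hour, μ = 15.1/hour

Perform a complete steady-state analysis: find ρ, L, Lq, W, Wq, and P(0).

Step 1: ρ = λ/μ = 12.1/15.1 = 0.8013
Step 2: L = λ/(μ-λ) = 12.1/3.00 = 4.0333
Step 3: Lq = λ²/(μ(μ-λ)) = 146.41/(15.1×3.00) = 3.2320
Step 4: W = 1/(μ-λ) = 1/3.00 = 0.33333
Step 5: Wq = λ/(μ(μ-λ)) = 12.1/(15.1×3.00) = 0.2671
Step 6: P(0) = 1-ρ = 0.1987
Verify: L = λW = 12.1×0.33333 = 4.0333 ✔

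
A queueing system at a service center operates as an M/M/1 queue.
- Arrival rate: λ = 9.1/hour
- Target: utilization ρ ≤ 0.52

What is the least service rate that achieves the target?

ρ = λ/μ, so μ = λ/ρ
μ ≥ 9.1/0.52 = 17.5000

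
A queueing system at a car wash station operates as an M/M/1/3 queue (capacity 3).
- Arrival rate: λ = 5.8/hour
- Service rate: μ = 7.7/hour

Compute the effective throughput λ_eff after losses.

ρ = λ/μ = 5.8/7.7 = 0.75325
P₀ = (1-ρ)/(1-ρ^(K+1)) = (1-0.75325)/(1-0.75325^4) = 0.24675/0.67807 = 0.3639
P_K = P₀×ρ^K = 0.3639 × 0.75325^3 = 0.3639 × 0.4274 = 0.1555
λ_eff = λ(1-P_K) = 5.8 × (1 - 0.15552) = 5.8 × 0.84448 = 4.8980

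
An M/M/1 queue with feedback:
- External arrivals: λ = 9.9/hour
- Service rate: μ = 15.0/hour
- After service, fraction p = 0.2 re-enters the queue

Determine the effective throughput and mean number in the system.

Effective arrival rate: λ_eff = λ/(1-p) = 9.9/(1-0.2) = 9.9/0.80 = 12.3750
ρ = λ_eff/μ = 12.3750/15.0 = 0.8250
L = ρ/(1-ρ) = 0.8250/(1-0.8250) = 4.7143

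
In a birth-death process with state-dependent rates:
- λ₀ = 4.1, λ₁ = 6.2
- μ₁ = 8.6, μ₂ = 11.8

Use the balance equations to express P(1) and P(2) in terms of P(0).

Balance equations:
State 0: λ₀P₀ = μ₁P₁ → P₁ = (λ₀/μ₁)P₀ = (4.1/8.6)P₀ = 0.4767P₀
State 1: P₂ = (λ₀λ₁)/(μ₁μ₂)P₀ = (4.1×6.2)/(8.6×11.8)P₀ = 0.2505P₀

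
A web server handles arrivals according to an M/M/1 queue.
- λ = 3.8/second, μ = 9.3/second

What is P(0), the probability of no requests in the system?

ρ = λ/μ = 3.8/9.3 = 0.4086
P(0) = 1 - ρ = 1 - 0.4086 = 0.5914
The server is idle 59.14% of the time.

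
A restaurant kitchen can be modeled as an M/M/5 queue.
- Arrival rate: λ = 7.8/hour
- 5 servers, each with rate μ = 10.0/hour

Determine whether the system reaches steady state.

Stability requires ρ = λ/(cμ) < 1
ρ = 7.8/(5 × 10.0) = 7.8/50.00 = 0.1560
Since 0.1560 < 1, the system is STABLE.
The servers are busy 15.60% of the time.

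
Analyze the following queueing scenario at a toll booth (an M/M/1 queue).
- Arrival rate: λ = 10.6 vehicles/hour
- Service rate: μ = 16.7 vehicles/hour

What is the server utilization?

Server utilization: ρ = λ/μ
ρ = 10.6/16.7 = 0.6347
The server is busy 63.47% of the time.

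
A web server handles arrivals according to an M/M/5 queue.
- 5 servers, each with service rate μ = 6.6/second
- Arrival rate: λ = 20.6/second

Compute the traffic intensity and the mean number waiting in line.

Traffic intensity: ρ = λ/(cμ) = 20.6/(5×6.6) = 0.6242
Since ρ = 0.6242 < 1, system is stable.
Offered load a = λ/μ = cρ = 20.6/6.6 = 3.1212
P₀ = [ Σₙ₌₀^4 aⁿ/n! + a^5/(5!(1-ρ)) ]⁻¹
Σ = a^0/0! + a^1/1! + a^2/2! + a^3/3! + a^4/4! = 1.0000 + 3.1212 + 4.8710 + 5.0678 + 3.9544 = 18.0144
a^5/(5!(1-ρ)) = 296.2214/(120 × 0.37576) = 6.5694
P₀ = 1/(18.0144 + 6.5694) = 0.04068
Lq = P₀·a^5·ρ / (5!(1-ρ)²) = 0.04068 × 296.2214 × 0.6242 / (120 × 0.1412) = 0.4439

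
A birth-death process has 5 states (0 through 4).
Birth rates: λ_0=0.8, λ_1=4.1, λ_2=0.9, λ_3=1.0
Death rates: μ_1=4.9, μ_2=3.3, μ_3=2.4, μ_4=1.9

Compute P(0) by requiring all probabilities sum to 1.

Ratios P(n)/P(0) = (λ₀···λₙ₋₁)/(μ₁···μₙ):
P(1)/P(0) = (0.8)/(4.9) = 0.1633
P(2)/P(0) = (0.8×4.1)/(4.9×3.3) = 0.2028
P(3)/P(0) = (0.8×4.1×0.9)/(4.9×3.3×2.4) = 0.07607
P(4)/P(0) = (0.8×4.1×0.9×1.0)/(4.9×3.3×2.4×1.9) = 0.04004

Normalization: ∑ P(n) = 1
P(0) × (1.0000 + 0.1633 + 0.2028 + 0.07607 + 0.04004) = 1
P(0) × 1.4822 = 1
P(0) = 1/1.4822 = 0.6747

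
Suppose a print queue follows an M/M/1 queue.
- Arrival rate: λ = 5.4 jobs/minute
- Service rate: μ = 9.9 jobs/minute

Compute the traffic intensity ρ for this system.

Server utilization: ρ = λ/μ
ρ = 5.4/9.9 = 0.5455
The server is busy 54.55% of the time.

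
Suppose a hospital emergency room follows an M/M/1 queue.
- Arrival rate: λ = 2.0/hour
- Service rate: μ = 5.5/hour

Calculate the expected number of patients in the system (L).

ρ = λ/μ = 2.0/5.5 = 0.3636
For M/M/1: L = λ/(μ-λ)
L = 2.0/(5.5-2.0) = 2.0/3.50
L = 0.5714 patients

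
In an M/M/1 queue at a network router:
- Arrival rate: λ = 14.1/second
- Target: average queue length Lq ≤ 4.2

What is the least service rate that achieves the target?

For M/M/1: Lq = λ²/(μ(μ-λ))
Need Lq ≤ 4.2, i.e. μ(μ-λ) ≥ λ²/4.2
μ² - 14.1μ - 198.81/4.2 ≥ 0  →  μ² - 14.1μ - 47.335714 ≥ 0
Quadratic formula (positive root): μ = [λ + √(λ² + 4×47.335714)]/2
Discriminant: 198.81 + 4×47.335714 = 388.1529, √388.1529 = 19.7016
μ ≥ (14.1 + 19.7016)/2 = 16.9008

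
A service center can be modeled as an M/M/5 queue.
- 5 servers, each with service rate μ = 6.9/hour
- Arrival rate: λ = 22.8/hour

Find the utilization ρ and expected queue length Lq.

Traffic intensity: ρ = λ/(cμ) = 22.8/(5×6.9) = 0.6609
Since ρ = 0.6609 < 1, system is stable.
Offered load a = λ/μ = cρ = 22.8/6.9 = 3.3043
P₀ = [ Σₙ₌₀^4 aⁿ/n! + a^5/(5!(1-ρ)) ]⁻¹
Σ = a^0/0! + a^1/1! + a^2/2! + a^3/3! + a^4/4! = 1.0000 + 3.3043 + 5.4594 + 6.0132 + 4.9674 = 20.7443
a^5/(5!(1-ρ)) = 393.9388/(120 × 0.33913) = 9.6801
P₀ = 1/(20.7443 + 9.6801) = 0.03287
Lq = P₀·a^5·ρ / (5!(1-ρ)²) = 0.032868 × 393.9388 × 0.66087 / (120 × 0.11501) = 0.6200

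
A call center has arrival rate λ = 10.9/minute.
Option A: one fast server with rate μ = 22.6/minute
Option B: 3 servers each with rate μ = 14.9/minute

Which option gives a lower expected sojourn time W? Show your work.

Option A: single server μ = 22.6 (M/M/1)
  ρ_A = 10.9/22.6 = 0.4823
  W_A = 1/(μ-λ) = 1/(22.6-10.9) = 1/11.70 = 0.08547

Option B: 3 servers μ = 14.9 (M/M/3)
  ρ_B = λ/(cμ) = 10.9/(3×14.9) = 0.2438
  Offered load a = λ/μ = cρ = 10.9/14.9 = 0.7315
  P₀ = [ Σₙ₌₀^2 aⁿ/n! + a^3/(3!(1-ρ)) ]⁻¹
  Σ = a^0/0! + a^1/1! + a^2/2! = 1.0000 + 0.7315 + 0.2676 = 1.9991
  a^3/(3!(1-ρ)) = 0.3915/(6 × 0.7562) = 0.08629
  P₀ = 1/(1.9991 + 0.08629) = 0.4795
  Lq = P₀·a^3·ρ / (3!(1-ρ)²) = 0.4795 × 0.3915 × 0.2438 / (6 × 0.5718) = 0.01334
  Wq_B = Lq/λ = 0.013344/10.9 = 0.0012242
  W_B = Wq_B + 1/μ = 0.0012242 + 0.067114 = 0.06834

Since W_B = 0.06834 < W_A = 0.08547, Option B (multiple servers) has the shorter time in system.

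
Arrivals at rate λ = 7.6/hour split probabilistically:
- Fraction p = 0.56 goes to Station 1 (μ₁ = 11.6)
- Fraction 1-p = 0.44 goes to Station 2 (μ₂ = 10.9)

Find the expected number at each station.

Effective rates: λ₁ = 7.6×0.56 = 4.256, λ₂ = 7.6×0.44 = 3.344
Station 1: ρ₁ = 4.256/11.6 = 0.3669, L₁ = ρ₁/(1-ρ₁) = 0.3669/(1-0.3669) = 0.5795
Station 2: ρ₂ = 3.344/10.9 = 0.3068, L₂ = ρ₂/(1-ρ₂) = 0.3068/(1-0.3068) = 0.4426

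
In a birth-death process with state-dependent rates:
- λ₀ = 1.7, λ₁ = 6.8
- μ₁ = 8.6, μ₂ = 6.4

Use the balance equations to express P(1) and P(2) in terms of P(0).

Balance equations:
State 0: λ₀P₀ = μ₁P₁ → P₁ = (λ₀/μ₁)P₀ = (1.7/8.6)P₀ = 0.1977P₀
State 1: P₂ = (λ₀λ₁)/(μ₁μ₂)P₀ = (1.7×6.8)/(8.6×6.4)P₀ = 0.2100P₀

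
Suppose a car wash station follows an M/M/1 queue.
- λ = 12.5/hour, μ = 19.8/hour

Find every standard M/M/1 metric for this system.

Step 1: ρ = λ/μ = 12.5/19.8 = 0.6313
Step 2: L = λ/(μ-λ) = 12.5/7.30 = 1.7123
Step 3: Lq = λ²/(μ(μ-λ)) = 156.25/(19.8×7.30) = 1.0810
Step 4: W = 1/(μ-λ) = 1/7.30 = 0.136986
Step 5: Wq = λ/(μ(μ-λ)) = 12.5/(19.8×7.30) = 0.08648
Step 6: P(0) = 1-ρ = 0.3687
Verify: L = λW = 12.5×0.136986 = 1.7123 ✔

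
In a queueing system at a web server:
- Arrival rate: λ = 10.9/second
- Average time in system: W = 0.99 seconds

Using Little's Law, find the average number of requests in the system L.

Little's Law: L = λW
L = 10.9 × 0.99 = 10.7910 requests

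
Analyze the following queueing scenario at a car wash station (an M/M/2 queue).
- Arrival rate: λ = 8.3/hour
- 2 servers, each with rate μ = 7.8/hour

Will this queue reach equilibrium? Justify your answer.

Stability requires ρ = λ/(cμ) < 1
ρ = 8.3/(2 × 7.8) = 8.3/15.60 = 0.5321
Since 0.5321 < 1, the system is STABLE.
The servers are busy 53.21% of the time.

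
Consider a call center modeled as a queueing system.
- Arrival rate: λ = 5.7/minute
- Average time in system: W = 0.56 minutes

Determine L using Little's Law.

Little's Law: L = λW
L = 5.7 × 0.56 = 3.1920 calls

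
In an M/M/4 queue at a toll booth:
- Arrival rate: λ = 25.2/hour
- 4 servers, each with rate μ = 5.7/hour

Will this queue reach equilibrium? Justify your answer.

Stability requires ρ = λ/(cμ) < 1
ρ = 25.2/(4 × 5.7) = 25.2/22.80 = 1.1053
Since 1.1053 ≥ 1, the system is UNSTABLE.
Need c > λ/μ = 25.2/5.7 = 4.42.
Minimum servers needed: c = 5.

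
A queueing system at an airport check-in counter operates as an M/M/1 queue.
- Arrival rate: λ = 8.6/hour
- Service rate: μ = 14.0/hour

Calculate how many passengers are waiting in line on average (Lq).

ρ = λ/μ = 8.6/14.0 = 0.6143
For M/M/1: Lq = λ²/(μ(μ-λ))
Lq = 73.96/(14.0 × 5.40)
Lq = 0.9783 passengers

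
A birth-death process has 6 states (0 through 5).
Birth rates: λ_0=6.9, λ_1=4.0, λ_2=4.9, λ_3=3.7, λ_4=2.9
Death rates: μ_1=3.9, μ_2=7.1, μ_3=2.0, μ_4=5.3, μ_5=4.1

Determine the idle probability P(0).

Ratios P(n)/P(0) = (λ₀···λₙ₋₁)/(μ₁···μₙ):
P(1)/P(0) = (6.9)/(3.9) = 1.76923
P(2)/P(0) = (6.9×4.0)/(3.9×7.1) = 0.996750
P(3)/P(0) = (6.9×4.0×4.9)/(3.9×7.1×2.0) = 2.44204
P(4)/P(0) = (6.9×4.0×4.9×3.7)/(3.9×7.1×2.0×5.3) = 1.70482
P(5)/P(0) = (6.9×4.0×4.9×3.7×2.9)/(3.9×7.1×2.0×5.3×4.1) = 1.20585

Normalization: ∑ P(n) = 1
P(0) × (1.00000 + 1.76923 + 0.996750 + 2.44204 + 1.70482 + 1.20585) = 1
P(0) × 9.1187 = 1
P(0) = 1/9.1187 = 0.1097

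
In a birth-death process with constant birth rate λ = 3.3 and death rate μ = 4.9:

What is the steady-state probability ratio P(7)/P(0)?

For constant rates: P(n)/P(0) = (λ/μ)^n
P(7)/P(0) = (3.3/4.9)^7 = 0.67347^7 = 0.06284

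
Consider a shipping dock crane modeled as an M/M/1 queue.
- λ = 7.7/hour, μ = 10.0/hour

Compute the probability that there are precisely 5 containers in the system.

ρ = λ/μ = 7.7/10.0 = 0.7700
P(n) = (1-ρ)ρⁿ
P(5) = (1-0.7700) × 0.7700^5
P(5) = 0.2300 × 0.2707
P(5) = 0.06226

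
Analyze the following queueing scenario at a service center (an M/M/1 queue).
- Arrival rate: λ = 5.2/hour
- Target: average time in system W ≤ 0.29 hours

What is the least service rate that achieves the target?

For M/M/1: W = 1/(μ-λ)
Need W ≤ 0.29, so 1/(μ-λ) ≤ 0.29
μ - λ ≥ 1/0.29 = 3.4483
μ ≥ 5.2 + 3.4483 = 8.6483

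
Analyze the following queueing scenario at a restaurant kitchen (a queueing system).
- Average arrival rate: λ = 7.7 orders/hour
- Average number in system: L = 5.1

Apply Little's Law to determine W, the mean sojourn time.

Little's Law: L = λW, so W = L/λ
W = 5.1/7.7 = 0.6623 hours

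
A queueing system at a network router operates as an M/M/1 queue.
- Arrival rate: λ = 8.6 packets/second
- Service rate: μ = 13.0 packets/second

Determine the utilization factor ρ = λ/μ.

Server utilization: ρ = λ/μ
ρ = 8.6/13.0 = 0.6615
The server is busy 66.15% of the time.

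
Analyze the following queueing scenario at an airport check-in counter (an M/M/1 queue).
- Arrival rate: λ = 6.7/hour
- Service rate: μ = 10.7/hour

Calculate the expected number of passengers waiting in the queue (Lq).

ρ = λ/μ = 6.7/10.7 = 0.6262
For M/M/1: Lq = λ²/(μ(μ-λ))
Lq = 44.89/(10.7 × 4.00)
Lq = 1.0488 passengers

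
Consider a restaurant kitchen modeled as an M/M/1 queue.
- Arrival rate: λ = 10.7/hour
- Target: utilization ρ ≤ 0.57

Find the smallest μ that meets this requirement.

ρ = λ/μ, so μ = λ/ρ
μ ≥ 10.7/0.57 = 18.7719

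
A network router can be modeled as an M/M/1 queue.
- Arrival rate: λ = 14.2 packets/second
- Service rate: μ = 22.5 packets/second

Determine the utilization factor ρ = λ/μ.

Server utilization: ρ = λ/μ
ρ = 14.2/22.5 = 0.6311
The server is busy 63.11% of the time.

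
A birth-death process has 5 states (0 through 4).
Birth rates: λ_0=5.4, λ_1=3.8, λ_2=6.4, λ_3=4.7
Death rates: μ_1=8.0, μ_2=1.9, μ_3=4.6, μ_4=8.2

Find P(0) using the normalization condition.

Ratios P(n)/P(0) = (λ₀···λₙ₋₁)/(μ₁···μₙ):
P(1)/P(0) = (5.4)/(8.0) = 0.675000
P(2)/P(0) = (5.4×3.8)/(8.0×1.9) = 1.35000
P(3)/P(0) = (5.4×3.8×6.4)/(8.0×1.9×4.6) = 1.87826
P(4)/P(0) = (5.4×3.8×6.4×4.7)/(8.0×1.9×4.6×8.2) = 1.07656

Normalization: ∑ P(n) = 1
P(0) × (1.00000 + 0.675000 + 1.35000 + 1.87826 + 1.07656) = 1
P(0) × 5.9798 = 1
P(0) = 1/5.9798 = 0.1672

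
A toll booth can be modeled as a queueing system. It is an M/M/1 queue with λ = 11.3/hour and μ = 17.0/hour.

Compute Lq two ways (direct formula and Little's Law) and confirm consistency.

Method 1 (direct): Lq = λ²/(μ(μ-λ)) = 127.69/(17.0 × 5.70) = 1.3178

Method 2 (Little's Law):
W = 1/(μ-λ) = 1/5.70 = 0.17544
Wq = W - 1/μ = 0.17544 - 0.058824 = 0.11662
Lq = λWq = 11.3 × 0.11662 = 1.3178 ✔ (matches Method 1)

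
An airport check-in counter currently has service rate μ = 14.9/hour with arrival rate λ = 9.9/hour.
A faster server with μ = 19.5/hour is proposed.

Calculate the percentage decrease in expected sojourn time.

System 1: ρ₁ = 9.9/14.9 = 0.6644, W₁ = 1/(14.9-9.9) = 0.200000
System 2: ρ₂ = 9.9/19.5 = 0.5077, W₂ = 1/(19.5-9.9) = 0.104167
Improvement: (W₁-W₂)/W₁ = (0.200000-0.104167)/0.200000 = 47.92%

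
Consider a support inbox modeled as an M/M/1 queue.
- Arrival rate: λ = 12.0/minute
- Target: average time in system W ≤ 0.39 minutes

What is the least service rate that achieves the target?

For M/M/1: W = 1/(μ-λ)
Need W ≤ 0.39, so 1/(μ-λ) ≤ 0.39
μ - λ ≥ 1/0.39 = 2.5641
μ ≥ 12.0 + 2.5641 = 14.5641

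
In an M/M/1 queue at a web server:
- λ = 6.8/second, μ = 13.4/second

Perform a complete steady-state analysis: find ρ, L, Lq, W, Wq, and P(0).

Step 1: ρ = λ/μ = 6.8/13.4 = 0.5075
Step 2: L = λ/(μ-λ) = 6.8/6.60 = 1.0303
Step 3: Lq = λ²/(μ(μ-λ)) = 46.24/(13.4×6.60) = 0.5228
Step 4: W = 1/(μ-λ) = 1/6.60 = 0.15152
Step 5: Wq = λ/(μ(μ-λ)) = 6.8/(13.4×6.60) = 0.07689
Step 6: P(0) = 1-ρ = 0.4925
Verify: L = λW = 6.8×0.15152 = 1.0303 ✔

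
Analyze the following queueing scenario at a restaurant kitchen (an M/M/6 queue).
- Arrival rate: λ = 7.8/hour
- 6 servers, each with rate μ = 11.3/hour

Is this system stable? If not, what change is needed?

Stability requires ρ = λ/(cμ) < 1
ρ = 7.8/(6 × 11.3) = 7.8/67.80 = 0.1150
Since 0.1150 < 1, the system is STABLE.
The servers are busy 11.50% of the time.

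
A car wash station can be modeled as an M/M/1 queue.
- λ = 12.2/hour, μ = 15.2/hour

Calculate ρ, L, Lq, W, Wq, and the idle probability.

Step 1: ρ = λ/μ = 12.2/15.2 = 0.8026
Step 2: L = λ/(μ-λ) = 12.2/3.00 = 4.0667
Step 3: Lq = λ²/(μ(μ-λ)) = 148.84/(15.2×3.00) = 3.2640
Step 4: W = 1/(μ-λ) = 1/3.00 = 0.333333
Step 5: Wq = λ/(μ(μ-λ)) = 12.2/(15.2×3.00) = 0.2675
Step 6: P(0) = 1-ρ = 0.1974
Verify: L = λW = 12.2×0.333333 = 4.0667 ✔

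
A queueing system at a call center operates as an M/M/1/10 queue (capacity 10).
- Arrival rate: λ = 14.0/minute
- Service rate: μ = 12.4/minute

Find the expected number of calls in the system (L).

ρ = λ/μ = 14.0/12.4 = 1.129032
P₀ = (1-ρ)/(1-ρ^(K+1)) = (1-1.129032)/(1-1.129032^11) = -0.12903/-2.7999 = 0.04608
P_K = P₀×ρ^K = 0.04608 × 1.129032^10 = 0.04608 × 3.3656 = 0.1551
L = ρ[1 - (K+1)ρ^K + Kρ^(K+1)] / [(1-ρ)(1-ρ^(K+1))]
L = 1.129032 × (1 - 11×3.36560 + 10×3.79987) / ((1 - 1.129032) × (1 - 3.79987)) = 6.1787 calls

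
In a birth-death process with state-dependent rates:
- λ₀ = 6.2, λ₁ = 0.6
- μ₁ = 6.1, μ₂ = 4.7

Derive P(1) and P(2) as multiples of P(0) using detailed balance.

Balance equations:
State 0: λ₀P₀ = μ₁P₁ → P₁ = (λ₀/μ₁)P₀ = (6.2/6.1)P₀ = 1.0164P₀
State 1: P₂ = (λ₀λ₁)/(μ₁μ₂)P₀ = (6.2×0.6)/(6.1×4.7)P₀ = 0.1298P₀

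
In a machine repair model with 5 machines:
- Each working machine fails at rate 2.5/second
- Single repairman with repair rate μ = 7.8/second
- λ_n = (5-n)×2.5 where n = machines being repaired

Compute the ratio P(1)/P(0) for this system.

P(1)/P(0) = ∏_{i=0}^{1-1} λ_i/μ_{i+1}
= (5-0)×2.5/7.8
= 1.6026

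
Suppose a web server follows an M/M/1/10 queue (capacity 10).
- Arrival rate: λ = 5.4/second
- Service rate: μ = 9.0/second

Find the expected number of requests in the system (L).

ρ = λ/μ = 5.4/9.0 = 0.6000
P₀ = (1-ρ)/(1-ρ^(K+1)) = (1-0.6000)/(1-0.6000^11) = 0.40000/0.99637 = 0.4015
P_K = P₀×ρ^K = 0.40146 × 0.6000^10 = 0.40146 × 0.0060466 = 0.002427
L = ρ[1 - (K+1)ρ^K + Kρ^(K+1)] / [(1-ρ)(1-ρ^(K+1))]
L = 0.6000 × (1 - 11×0.006047 + 10×0.003628) / ((1 - 0.6000) × (1 - 0.003628)) = 1.4599 requests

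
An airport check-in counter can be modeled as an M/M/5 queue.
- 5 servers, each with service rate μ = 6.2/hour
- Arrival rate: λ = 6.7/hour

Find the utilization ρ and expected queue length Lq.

Traffic intensity: ρ = λ/(cμ) = 6.7/(5×6.2) = 0.2161
Since ρ = 0.2161 < 1, system is stable.
Offered load a = λ/μ = cρ = 6.7/6.2 = 1.0806
P₀ = [ Σₙ₌₀^4 aⁿ/n! + a^5/(5!(1-ρ)) ]⁻¹
Σ = a^0/0! + a^1/1! + a^2/2! + a^3/3! + a^4/4! = 1.0000 + 1.0806 + 0.58390 + 0.21033 + 0.056823 = 2.9317
a^5/(5!(1-ρ)) = 1.4737/(120 × 0.7839) = 0.01567
P₀ = 1/(2.9317 + 0.01567) = 0.3393
Lq = P₀·a^5·ρ / (5!(1-ρ)²) = 0.33929 × 1.4737 × 0.21613 / (120 × 0.61445) = 0.001466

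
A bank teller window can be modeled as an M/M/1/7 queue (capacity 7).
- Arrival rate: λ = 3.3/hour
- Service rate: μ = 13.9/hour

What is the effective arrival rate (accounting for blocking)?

ρ = λ/μ = 3.3/13.9 = 0.23741
P₀ = (1-ρ)/(1-ρ^(K+1)) = (1-0.23741)/(1-0.23741^8) = 0.7626/1.0000 = 0.7626
P_K = P₀×ρ^K = 0.7626 × 0.23741^7 = 0.7626 × 0.00004251 = 0.00003242
λ_eff = λ(1-P_K) = 3.3 × (1 - 0.00003242) = 3.3 × 0.99997 = 3.2999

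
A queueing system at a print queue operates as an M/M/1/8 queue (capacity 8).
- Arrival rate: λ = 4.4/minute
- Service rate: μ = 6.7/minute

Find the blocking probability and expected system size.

ρ = λ/μ = 4.4/6.7 = 0.65672
P₀ = (1-ρ)/(1-ρ^(K+1)) = (1-0.65672)/(1-0.65672^9) = 0.3433/0.9773 = 0.3513
P_K = P₀×ρ^K = 0.3513 × 0.65672^8 = 0.3513 × 0.03460 = 0.01215
Blocking probability P_8 = 0.01215 (1.22%)
L = ρ[1 - (K+1)ρ^K + Kρ^(K+1)] / [(1-ρ)(1-ρ^(K+1))]
L = 0.65672 × (1 - 9×0.03460 + 8×0.02272) / ((1 - 0.65672) × (1 - 0.02272)) = 1.7038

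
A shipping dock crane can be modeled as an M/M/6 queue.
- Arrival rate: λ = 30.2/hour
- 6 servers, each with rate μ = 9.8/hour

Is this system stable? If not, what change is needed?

Stability requires ρ = λ/(cμ) < 1
ρ = 30.2/(6 × 9.8) = 30.2/58.80 = 0.5136
Since 0.5136 < 1, the system is STABLE.
The servers are busy 51.36% of the time.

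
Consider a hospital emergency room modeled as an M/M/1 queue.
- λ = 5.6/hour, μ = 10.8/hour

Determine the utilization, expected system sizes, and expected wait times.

Step 1: ρ = λ/μ = 5.6/10.8 = 0.5185
Step 2: L = λ/(μ-λ) = 5.6/5.20 = 1.0769
Step 3: Lq = λ²/(μ(μ-λ)) = 31.36/(10.8×5.20) = 0.5584
Step 4: W = 1/(μ-λ) = 1/5.20 = 0.1923
Step 5: Wq = λ/(μ(μ-λ)) = 5.6/(10.8×5.20) = 0.09972
Step 6: P(0) = 1-ρ = 0.4815
Verify: L = λW = 5.6×0.1923 = 1.0769 ✔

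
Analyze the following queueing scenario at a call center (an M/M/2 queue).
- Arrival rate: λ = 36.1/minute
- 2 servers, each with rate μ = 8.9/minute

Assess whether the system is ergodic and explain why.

Stability requires ρ = λ/(cμ) < 1
ρ = 36.1/(2 × 8.9) = 36.1/17.80 = 2.0281
Since 2.0281 ≥ 1, the system is UNSTABLE.
Need c > λ/μ = 36.1/8.9 = 4.06.
Minimum servers needed: c = 5.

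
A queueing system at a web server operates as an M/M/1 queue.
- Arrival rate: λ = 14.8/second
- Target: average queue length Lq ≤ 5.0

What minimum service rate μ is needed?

For M/M/1: Lq = λ²/(μ(μ-λ))
Need Lq ≤ 5.0, i.e. μ(μ-λ) ≥ λ²/5.0
μ² - 14.8μ - 219.04/5.0 ≥ 0  →  μ² - 14.8μ - 43.8080 ≥ 0
Quadratic formula (positive root): μ = [λ + √(λ² + 4×43.8080)]/2
Discriminant: 219.04 + 4×43.8080 = 394.2720, √394.2720 = 19.85628
μ ≥ (14.8 + 19.85628)/2 = 17.3281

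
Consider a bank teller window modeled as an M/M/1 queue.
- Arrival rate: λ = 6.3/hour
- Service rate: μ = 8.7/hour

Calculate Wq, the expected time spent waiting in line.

First, compute utilization: ρ = λ/μ = 6.3/8.7 = 0.7241
For M/M/1: Wq = λ/(μ(μ-λ))
Wq = 6.3/(8.7 × (8.7-6.3))
Wq = 6.3/(8.7 × 2.40)
Wq = 0.3017 hours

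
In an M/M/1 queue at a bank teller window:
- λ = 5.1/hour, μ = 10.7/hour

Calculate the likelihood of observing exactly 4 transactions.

ρ = λ/μ = 5.1/10.7 = 0.4766
P(n) = (1-ρ)ρⁿ
P(4) = (1-0.4766) × 0.4766^4
P(4) = 0.5234 × 0.05160
P(4) = 0.02701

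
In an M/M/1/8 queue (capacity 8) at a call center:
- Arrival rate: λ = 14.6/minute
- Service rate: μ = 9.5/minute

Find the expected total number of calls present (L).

ρ = λ/μ = 14.6/9.5 = 1.53684
P₀ = (1-ρ)/(1-ρ^(K+1)) = (1-1.53684)/(1-1.53684^9) = -0.5368/-46.8253 = 0.01146
P_K = P₀×ρ^K = 0.011465 × 1.53684^8 = 0.011465 × 31.1193 = 0.3568
L = ρ[1 - (K+1)ρ^K + Kρ^(K+1)] / [(1-ρ)(1-ρ^(K+1))]
L = 1.53684 × (1 - 9×31.11926 + 8×47.82532) / ((1 - 1.53684) × (1 - 47.82532)) = 6.3295 calls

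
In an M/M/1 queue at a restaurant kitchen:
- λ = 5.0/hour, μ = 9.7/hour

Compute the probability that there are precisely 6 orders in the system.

ρ = λ/μ = 5.0/9.7 = 0.51546
P(n) = (1-ρ)ρⁿ
P(6) = (1-0.51546) × 0.51546^6
P(6) = 0.4845 × 0.01876
P(6) = 0.009089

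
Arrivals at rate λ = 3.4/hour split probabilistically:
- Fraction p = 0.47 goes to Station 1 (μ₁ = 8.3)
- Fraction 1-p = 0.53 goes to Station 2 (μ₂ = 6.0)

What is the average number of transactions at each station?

Effective rates: λ₁ = 3.4×0.47 = 1.598, λ₂ = 3.4×0.53 = 1.802
Station 1: ρ₁ = 1.598/8.3 = 0.1925, L₁ = ρ₁/(1-ρ₁) = 0.1925/(1-0.1925) = 0.2384
Station 2: ρ₂ = 1.802/6.0 = 0.300333, L₂ = ρ₂/(1-ρ₂) = 0.300333/(1-0.300333) = 0.4293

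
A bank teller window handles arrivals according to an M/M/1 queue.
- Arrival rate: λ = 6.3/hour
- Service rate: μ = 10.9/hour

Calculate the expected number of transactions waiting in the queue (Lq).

ρ = λ/μ = 6.3/10.9 = 0.5780
For M/M/1: Lq = λ²/(μ(μ-λ))
Lq = 39.69/(10.9 × 4.60)
Lq = 0.7916 transactions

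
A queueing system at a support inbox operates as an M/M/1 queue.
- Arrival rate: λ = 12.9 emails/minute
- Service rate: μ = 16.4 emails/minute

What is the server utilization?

Server utilization: ρ = λ/μ
ρ = 12.9/16.4 = 0.7866
The server is busy 78.66% of the time.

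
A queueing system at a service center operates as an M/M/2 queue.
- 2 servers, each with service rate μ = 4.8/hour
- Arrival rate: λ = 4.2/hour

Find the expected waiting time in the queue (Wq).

Traffic intensity: ρ = λ/(cμ) = 4.2/(2×4.8) = 0.4375
Since ρ = 0.4375 < 1, system is stable.
Offered load a = λ/μ = cρ = 4.2/4.8 = 0.8750
P₀ = [ Σₙ₌₀^1 aⁿ/n! + a^2/(2!(1-ρ)) ]⁻¹
Σ = a^0/0! + a^1/1! = 1.0000 + 0.8750 = 1.8750
a^2/(2!(1-ρ)) = 0.76563/(2 × 0.56250) = 0.6806
P₀ = 1/(1.8750 + 0.6806) = 0.3913
Lq = P₀·a^2·ρ / (2!(1-ρ)²) = 0.3913 × 0.7656 × 0.4375 / (2 × 0.3164) = 0.2071
Wq = Lq/λ = 0.20713/4.2 = 0.04932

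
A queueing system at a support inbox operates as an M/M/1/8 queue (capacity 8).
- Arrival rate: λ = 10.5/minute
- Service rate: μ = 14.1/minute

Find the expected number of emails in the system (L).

ρ = λ/μ = 10.5/14.1 = 0.74468
P₀ = (1-ρ)/(1-ρ^(K+1)) = (1-0.74468)/(1-0.74468^9) = 0.25532/0.92957 = 0.2747
P_K = P₀×ρ^K = 0.2747 × 0.74468^8 = 0.2747 × 0.09457 = 0.02598
L = ρ[1 - (K+1)ρ^K + Kρ^(K+1)] / [(1-ρ)(1-ρ^(K+1))]
L = 0.74468 × (1 - 9×0.094571 + 8×0.070425) / ((1 - 0.74468) × (1 - 0.070425)) = 2.2348 emails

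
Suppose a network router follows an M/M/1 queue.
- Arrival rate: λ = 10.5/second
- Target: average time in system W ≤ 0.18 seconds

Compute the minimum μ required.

For M/M/1: W = 1/(μ-λ)
Need W ≤ 0.18, so 1/(μ-λ) ≤ 0.18
μ - λ ≥ 1/0.18 = 5.5556
μ ≥ 10.5 + 5.5556 = 16.0556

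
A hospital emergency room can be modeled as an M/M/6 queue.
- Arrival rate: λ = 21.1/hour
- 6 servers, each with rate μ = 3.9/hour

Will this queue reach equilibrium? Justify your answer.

Stability requires ρ = λ/(cμ) < 1
ρ = 21.1/(6 × 3.9) = 21.1/23.40 = 0.9017
Since 0.9017 < 1, the system is STABLE.
The servers are busy 90.17% of the time.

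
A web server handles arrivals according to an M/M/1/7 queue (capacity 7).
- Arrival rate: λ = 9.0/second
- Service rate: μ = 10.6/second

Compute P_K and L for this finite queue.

ρ = λ/μ = 9.0/10.6 = 0.84906
P₀ = (1-ρ)/(1-ρ^(K+1)) = (1-0.84906)/(1-0.84906^8) = 0.15094/0.72991 = 0.2068
P_K = P₀×ρ^K = 0.2068 × 0.84906^7 = 0.2068 × 0.3181 = 0.06578
Blocking probability P_7 = 0.06578 (6.58%)
L = ρ[1 - (K+1)ρ^K + Kρ^(K+1)] / [(1-ρ)(1-ρ^(K+1))]
L = 0.84906 × (1 - 8×0.318104 + 7×0.270089) / ((1 - 0.84906) × (1 - 0.270089)) = 2.6649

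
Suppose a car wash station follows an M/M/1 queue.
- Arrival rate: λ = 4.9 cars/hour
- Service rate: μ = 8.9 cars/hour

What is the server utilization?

Server utilization: ρ = λ/μ
ρ = 4.9/8.9 = 0.5506
The server is busy 55.06% of the time.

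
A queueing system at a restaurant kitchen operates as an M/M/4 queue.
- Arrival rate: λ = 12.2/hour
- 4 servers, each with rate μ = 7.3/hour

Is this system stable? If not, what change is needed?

Stability requires ρ = λ/(cμ) < 1
ρ = 12.2/(4 × 7.3) = 12.2/29.20 = 0.4178
Since 0.4178 < 1, the system is STABLE.
The servers are busy 41.78% of the time.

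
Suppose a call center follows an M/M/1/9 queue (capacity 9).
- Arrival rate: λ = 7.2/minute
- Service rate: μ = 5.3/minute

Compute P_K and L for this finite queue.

ρ = λ/μ = 7.2/5.3 = 1.35849
P₀ = (1-ρ)/(1-ρ^(K+1)) = (1-1.35849)/(1-1.35849^10) = -0.3585/-20.4074 = 0.01757
P_K = P₀×ρ^K = 0.017567 × 1.35849^9 = 0.017567 × 15.7583 = 0.2768
Blocking probability P_9 = 0.2768 (27.68%)
L = ρ[1 - (K+1)ρ^K + Kρ^(K+1)] / [(1-ρ)(1-ρ^(K+1))]
L = 1.35849 × (1 - 10×15.75825 + 9×21.40743) / ((1 - 1.35849) × (1 - 21.40743)) = 6.7005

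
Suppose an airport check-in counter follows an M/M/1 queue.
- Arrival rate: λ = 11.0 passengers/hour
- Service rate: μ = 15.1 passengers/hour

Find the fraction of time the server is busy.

Server utilization: ρ = λ/μ
ρ = 11.0/15.1 = 0.7285
The server is busy 72.85% of the time.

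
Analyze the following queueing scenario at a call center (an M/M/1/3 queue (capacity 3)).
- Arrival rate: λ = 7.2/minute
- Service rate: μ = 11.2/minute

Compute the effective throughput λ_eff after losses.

ρ = λ/μ = 7.2/11.2 = 0.64286
P₀ = (1-ρ)/(1-ρ^(K+1)) = (1-0.64286)/(1-0.64286^4) = 0.3571/0.8292 = 0.4307
P_K = P₀×ρ^K = 0.4307 × 0.64286^3 = 0.4307 × 0.2657 = 0.1144
λ_eff = λ(1-P_K) = 7.2 × (1 - 0.114425) = 7.2 × 0.885575 = 6.3761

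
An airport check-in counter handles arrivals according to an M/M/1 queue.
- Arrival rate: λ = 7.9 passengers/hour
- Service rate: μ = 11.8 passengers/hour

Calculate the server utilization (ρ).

Server utilization: ρ = λ/μ
ρ = 7.9/11.8 = 0.6695
The server is busy 66.95% of the time.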